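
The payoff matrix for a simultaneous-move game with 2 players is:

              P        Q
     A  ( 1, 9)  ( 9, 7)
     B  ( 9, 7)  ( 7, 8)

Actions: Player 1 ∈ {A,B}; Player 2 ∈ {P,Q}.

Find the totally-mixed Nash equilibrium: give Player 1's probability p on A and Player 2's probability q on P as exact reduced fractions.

P1 indiff ⇒ q·1+(1-q)·9 = q·9+(1-q)·7 ⇒ q(-8) = (1-q)(-2) ⇒ q = 1/5
P2 indiff ⇒ p·9+(1-p)·7 = p·7+(1-p)·8 ⇒ p(2) = (1-p)(1) ⇒ p = 1/3

(p,q) = (1/3, 1/5)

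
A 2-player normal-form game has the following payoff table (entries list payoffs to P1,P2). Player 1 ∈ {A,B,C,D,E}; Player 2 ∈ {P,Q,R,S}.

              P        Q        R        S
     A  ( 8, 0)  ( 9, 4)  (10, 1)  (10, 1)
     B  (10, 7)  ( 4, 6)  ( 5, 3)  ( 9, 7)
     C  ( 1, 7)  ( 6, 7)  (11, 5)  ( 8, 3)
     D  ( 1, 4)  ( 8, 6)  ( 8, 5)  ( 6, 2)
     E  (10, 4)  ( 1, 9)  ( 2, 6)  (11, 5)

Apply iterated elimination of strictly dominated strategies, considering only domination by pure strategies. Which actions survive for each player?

P1 drop D (A beats it: P:8>1 Q:9>8 R:10>8 S:10>6)
P2 drop R (Q beats it: A:4>1 B:6>3 C:7>5 E:9>6)
P1 drop C (A beats it: P:8>1 Q:9>6 S:10>8)
P1→{A,B,E} P2→{P,Q,S}

IESDS → P1:{A,B,E} P2:{P,Q,S}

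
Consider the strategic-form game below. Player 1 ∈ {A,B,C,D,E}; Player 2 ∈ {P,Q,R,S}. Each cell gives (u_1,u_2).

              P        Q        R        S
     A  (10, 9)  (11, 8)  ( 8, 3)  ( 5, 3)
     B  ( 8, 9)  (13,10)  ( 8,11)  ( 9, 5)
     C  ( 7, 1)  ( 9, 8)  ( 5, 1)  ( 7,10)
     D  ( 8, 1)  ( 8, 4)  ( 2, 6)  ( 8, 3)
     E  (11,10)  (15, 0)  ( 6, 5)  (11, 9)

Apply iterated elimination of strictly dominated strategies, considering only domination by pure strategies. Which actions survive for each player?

Survivors P1:{A,B,E} P2:{P,Q,R}

P1 drop C (B beats it: P:8>7 Q:13>9 R:8>5 S:9>7)
P1 drop D (E beats it: P:11>8 Q:15>8 R:6>2 S:11>8)
P2 drop S (P beats it: A:9>3 B:9>5 E:10>9)
P1→{A,B,E} P2→{P,Q,R}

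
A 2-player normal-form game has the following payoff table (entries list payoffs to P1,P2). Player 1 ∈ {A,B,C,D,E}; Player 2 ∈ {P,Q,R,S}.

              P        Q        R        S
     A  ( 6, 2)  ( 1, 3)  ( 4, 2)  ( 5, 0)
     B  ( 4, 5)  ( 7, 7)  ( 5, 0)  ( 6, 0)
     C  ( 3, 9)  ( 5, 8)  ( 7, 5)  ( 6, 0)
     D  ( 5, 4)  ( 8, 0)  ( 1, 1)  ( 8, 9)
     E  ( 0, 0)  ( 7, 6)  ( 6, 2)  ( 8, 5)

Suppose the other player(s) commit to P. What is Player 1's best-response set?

BR_1 = {A}

u_1(A vs P) = 6
u_1(B vs P) = 4
u_1(C vs P) = 3
u_1(D vs P) = 5
u_1(E vs P) = 0
max payoff 6 at {A}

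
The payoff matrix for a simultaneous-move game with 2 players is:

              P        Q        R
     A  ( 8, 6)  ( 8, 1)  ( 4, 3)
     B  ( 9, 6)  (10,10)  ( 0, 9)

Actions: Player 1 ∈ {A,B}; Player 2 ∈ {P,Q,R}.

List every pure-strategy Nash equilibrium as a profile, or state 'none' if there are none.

PSNE = {(B,Q)}

(A,P): not NE [P1→B gives 9>8]
(A,Q): not NE [P1→B gives 10>8; P2→P gives 6>1]
(A,R): not NE [P2→P gives 6>3]
(B,P): not NE [P2→Q gives 10>6]
(B,Q): NE
(B,R): not NE [P1→A gives 4>0; P2→Q gives 10>9]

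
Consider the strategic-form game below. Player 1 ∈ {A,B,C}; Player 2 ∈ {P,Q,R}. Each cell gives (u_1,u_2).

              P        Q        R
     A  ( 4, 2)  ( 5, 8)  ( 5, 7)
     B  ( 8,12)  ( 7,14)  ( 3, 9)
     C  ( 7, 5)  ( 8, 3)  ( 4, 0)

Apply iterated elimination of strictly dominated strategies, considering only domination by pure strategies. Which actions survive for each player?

Remaining: P1:{B,C} P2:{P,Q}

P2 drop R (Q beats it: A:8>7 B:14>9 C:3>0)
P1 drop A (B beats it: P:8>4 Q:7>5)
P1→{B,C} P2→{P,Q}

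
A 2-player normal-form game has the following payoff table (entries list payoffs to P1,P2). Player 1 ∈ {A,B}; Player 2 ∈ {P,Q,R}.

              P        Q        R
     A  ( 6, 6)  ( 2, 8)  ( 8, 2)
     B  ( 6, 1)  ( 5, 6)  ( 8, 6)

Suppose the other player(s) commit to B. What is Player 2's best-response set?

P2 best: {Q,R}

u_2(P vs B) = 1
u_2(Q vs B) = 6
u_2(R vs B) = 6
max payoff 6 at {Q,R}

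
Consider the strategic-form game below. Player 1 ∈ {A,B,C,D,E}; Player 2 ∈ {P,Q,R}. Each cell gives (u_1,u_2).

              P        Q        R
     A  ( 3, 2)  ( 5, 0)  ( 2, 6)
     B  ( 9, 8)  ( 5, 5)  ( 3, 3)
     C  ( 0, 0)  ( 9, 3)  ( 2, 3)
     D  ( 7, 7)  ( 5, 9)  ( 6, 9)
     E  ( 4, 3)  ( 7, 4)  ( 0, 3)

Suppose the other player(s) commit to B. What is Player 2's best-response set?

P2 best: {P}

u_2(P vs B) = 8
u_2(Q vs B) = 5
u_2(R vs B) = 3
max payoff 8 at {P}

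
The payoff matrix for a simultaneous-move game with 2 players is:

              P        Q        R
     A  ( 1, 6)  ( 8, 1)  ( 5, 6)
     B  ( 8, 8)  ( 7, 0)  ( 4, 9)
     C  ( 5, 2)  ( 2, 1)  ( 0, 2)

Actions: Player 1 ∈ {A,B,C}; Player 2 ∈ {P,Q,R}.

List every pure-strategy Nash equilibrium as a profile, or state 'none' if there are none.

(A,P): not NE [P1→B gives 8>1]
(A,Q): not NE [P2→R gives 6>1]
(A,R): NE
(B,P): not NE [P2→R gives 9>8]
(B,Q): not NE [P1→A gives 8>7; P2→R gives 9>0]
(B,R): not NE [P1→A gives 5>4]
(C,P): not NE [P1→B gives 8>5]
(C,Q): not NE [P1→A gives 8>2; P2→R gives 2>1]
(C,R): not NE [P1→A gives 5>0]

Nash profiles: (A,R)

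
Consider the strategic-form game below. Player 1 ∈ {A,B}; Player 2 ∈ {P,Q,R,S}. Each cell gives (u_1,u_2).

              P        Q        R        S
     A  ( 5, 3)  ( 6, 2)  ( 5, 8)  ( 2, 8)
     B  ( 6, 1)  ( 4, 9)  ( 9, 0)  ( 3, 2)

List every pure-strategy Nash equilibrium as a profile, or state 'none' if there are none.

(A,P): not NE [P1→B gives 6>5; P2→S gives 8>3]
(A,Q): not NE [P2→S gives 8>2]
(A,R): not NE [P1→B gives 9>5]
(A,S): not NE [P1→B gives 3>2]
(B,P): not NE [P2→Q gives 9>1]
(B,Q): not NE [P1→A gives 6>4]
(B,R): not NE [P2→Q gives 9>0]
(B,S): not NE [P2→Q gives 9>2]

PSNE: ∅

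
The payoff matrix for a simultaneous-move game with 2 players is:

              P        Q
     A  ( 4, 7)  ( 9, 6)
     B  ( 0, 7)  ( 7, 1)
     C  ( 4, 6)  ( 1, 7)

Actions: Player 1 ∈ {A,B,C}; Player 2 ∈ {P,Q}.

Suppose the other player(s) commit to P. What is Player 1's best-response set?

u_1(A vs P) = 4
u_1(B vs P) = 0
u_1(C vs P) = 4
max payoff 4 at {A,C}

P1 best: {A,C}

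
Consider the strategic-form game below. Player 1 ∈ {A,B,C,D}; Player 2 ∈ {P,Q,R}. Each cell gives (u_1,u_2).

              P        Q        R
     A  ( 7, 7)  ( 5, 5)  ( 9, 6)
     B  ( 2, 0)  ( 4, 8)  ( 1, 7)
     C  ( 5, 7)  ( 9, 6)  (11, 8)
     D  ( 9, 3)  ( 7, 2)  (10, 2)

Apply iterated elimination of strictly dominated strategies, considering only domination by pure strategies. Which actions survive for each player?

P1 drop A (D beats it: P:9>7 Q:7>5 R:10>9)
P1 drop B (C beats it: P:5>2 Q:9>4 R:11>1)
P2 drop Q (P beats it: C:7>6 D:3>2)
P1→{C,D} P2→{P,R}

IESDS → P1:{C,D} P2:{P,R}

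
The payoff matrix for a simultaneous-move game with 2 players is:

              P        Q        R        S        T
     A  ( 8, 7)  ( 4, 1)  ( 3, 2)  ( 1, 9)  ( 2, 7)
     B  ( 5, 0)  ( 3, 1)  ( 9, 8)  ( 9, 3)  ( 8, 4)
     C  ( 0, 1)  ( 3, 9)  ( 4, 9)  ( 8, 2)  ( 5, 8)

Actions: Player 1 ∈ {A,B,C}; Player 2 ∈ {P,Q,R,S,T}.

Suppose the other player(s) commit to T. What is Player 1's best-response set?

BR_1 = {B}

u_1(A vs T) = 2
u_1(B vs T) = 8
u_1(C vs T) = 5
max payoff 8 at {B}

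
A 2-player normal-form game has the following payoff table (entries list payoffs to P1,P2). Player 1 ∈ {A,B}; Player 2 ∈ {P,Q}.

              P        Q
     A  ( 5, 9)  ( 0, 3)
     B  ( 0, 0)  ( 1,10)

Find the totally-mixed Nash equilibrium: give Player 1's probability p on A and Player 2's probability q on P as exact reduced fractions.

P1 indiff ⇒ q·5+(1-q)·0 = q·0+(1-q)·1 ⇒ q(5) = (1-q)(1) ⇒ q = 1/6
P2 indiff ⇒ p·9+(1-p)·0 = p·3+(1-p)·10 ⇒ p(6) = (1-p)(10) ⇒ p = 5/8

(p,q) = (5/8, 1/6)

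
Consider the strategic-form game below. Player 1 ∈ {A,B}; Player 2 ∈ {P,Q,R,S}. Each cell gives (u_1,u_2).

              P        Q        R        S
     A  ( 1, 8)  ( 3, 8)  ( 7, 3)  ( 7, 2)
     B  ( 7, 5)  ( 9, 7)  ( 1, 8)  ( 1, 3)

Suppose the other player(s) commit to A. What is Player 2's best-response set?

argmax u_2 = {P,Q}

u_2(P vs A) = 8
u_2(Q vs A) = 8
u_2(R vs A) = 3
u_2(S vs A) = 2
max payoff 8 at {P,Q}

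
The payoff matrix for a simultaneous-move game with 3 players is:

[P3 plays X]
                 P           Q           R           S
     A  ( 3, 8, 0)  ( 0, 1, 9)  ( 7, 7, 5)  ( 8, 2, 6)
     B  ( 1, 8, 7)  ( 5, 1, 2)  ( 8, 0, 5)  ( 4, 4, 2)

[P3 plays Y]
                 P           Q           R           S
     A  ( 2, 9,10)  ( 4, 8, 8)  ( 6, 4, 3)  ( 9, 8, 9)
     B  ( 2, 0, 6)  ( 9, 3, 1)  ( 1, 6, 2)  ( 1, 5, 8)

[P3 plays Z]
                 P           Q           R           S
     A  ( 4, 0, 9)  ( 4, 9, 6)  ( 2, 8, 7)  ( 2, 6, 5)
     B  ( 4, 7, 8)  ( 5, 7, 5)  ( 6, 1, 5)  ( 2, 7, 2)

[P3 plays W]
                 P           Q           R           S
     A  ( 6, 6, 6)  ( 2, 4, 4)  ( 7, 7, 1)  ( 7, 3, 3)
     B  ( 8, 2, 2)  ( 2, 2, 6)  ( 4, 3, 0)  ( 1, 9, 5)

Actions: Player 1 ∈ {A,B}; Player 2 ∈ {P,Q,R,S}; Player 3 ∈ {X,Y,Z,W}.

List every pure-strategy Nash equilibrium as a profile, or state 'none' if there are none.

Nash profiles: (A,P,Y), (B,P,Z)

(A,P,X): not NE [P3→Y gives 10>0]
(A,P,Y): NE
(A,P,Z): not NE [P2→Q gives 9>0; P3→Y gives 10>9]
(A,P,W): not NE [P1→B gives 8>6; P2→R gives 7>6; P3→Y gives 10>6]
(A,Q,X): not NE [P1→B gives 5>0; P2→P gives 8>1]
(A,Q,Y): not NE [P1→B gives 9>4; P2→P gives 9>8; P3→X gives 9>8]
(A,Q,Z): not NE [P1→B gives 5>4; P3→X gives 9>6]
(A,Q,W): not NE [P2→R gives 7>4; P3→X gives 9>4]
(A,R,X): not NE [P1→B gives 8>7; P2→P gives 8>7; P3→Z gives 7>5]
(A,R,Y): not NE [P2→P gives 9>4; P3→Z gives 7>3]
(A,R,Z): not NE [P1→B gives 6>2; P2→Q gives 9>8]
(A,R,W): not NE [P3→Z gives 7>1]
(A,S,X): not NE [P2→P gives 8>2; P3→Y gives 9>6]
(A,S,Y): not NE [P2→P gives 9>8]
(A,S,Z): not NE [P2→Q gives 9>6; P3→Y gives 9>5]
(A,S,W): not NE [P2→R gives 7>3; P3→Y gives 9>3]
(B,P,X): not NE [P1→A gives 3>1; P3→Z gives 8>7]
(B,P,Y): not NE [P2→R gives 6>0; P3→Z gives 8>6]
(B,P,Z): NE
(B,P,W): not NE [P2→S gives 9>2; P3→Z gives 8>2]
(B,Q,X): not NE [P2→P gives 8>1; P3→W gives 6>2]
(B,Q,Y): not NE [P2→R gives 6>3; P3→W gives 6>1]
(B,Q,Z): not NE [P3→W gives 6>5]
(B,Q,W): not NE [P2→S gives 9>2]
(B,R,X): not NE [P2→P gives 8>0]
(B,R,Y): not NE [P1→A gives 6>1; P3→Z gives 5>2]
(B,R,Z): not NE [P2→S gives 7>1]
(B,R,W): not NE [P1→A gives 7>4; P2→S gives 9>3; P3→Z gives 5>0]
(B,S,X): not NE [P1→A gives 8>4; P2→P gives 8>4; P3→Y gives 8>2]
(B,S,Y): not NE [P1→A gives 9>1; P2→R gives 6>5]
(B,S,Z): not NE [P3→Y gives 8>2]
(B,S,W): not NE [P1→A gives 7>1; P3→Y gives 8>5]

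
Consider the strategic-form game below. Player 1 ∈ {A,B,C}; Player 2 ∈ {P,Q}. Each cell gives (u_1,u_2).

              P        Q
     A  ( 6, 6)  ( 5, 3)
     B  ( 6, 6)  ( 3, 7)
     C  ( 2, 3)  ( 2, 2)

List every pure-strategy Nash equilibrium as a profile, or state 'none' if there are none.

(A,P): NE
(A,Q): not NE [P2→P gives 6>3]
(B,P): not NE [P2→Q gives 7>6]
(B,Q): not NE [P1→A gives 5>3]
(C,P): not NE [P1→B gives 6>2]
(C,Q): not NE [P1→A gives 5>2; P2→P gives 3>2]

Nash profiles: (A,P)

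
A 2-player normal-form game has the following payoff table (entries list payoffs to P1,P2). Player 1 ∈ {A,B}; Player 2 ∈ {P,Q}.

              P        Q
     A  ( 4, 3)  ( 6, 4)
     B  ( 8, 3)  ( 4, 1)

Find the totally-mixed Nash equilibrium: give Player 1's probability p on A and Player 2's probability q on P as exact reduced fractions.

p=2/3, q=1/3

P1 indiff ⇒ q·4+(1-q)·6 = q·8+(1-q)·4 ⇒ q(-4) = (1-q)(-2) ⇒ q = 1/3
P2 indiff ⇒ p·3+(1-p)·3 = p·4+(1-p)·1 ⇒ p(-1) = (1-p)(-2) ⇒ p = 2/3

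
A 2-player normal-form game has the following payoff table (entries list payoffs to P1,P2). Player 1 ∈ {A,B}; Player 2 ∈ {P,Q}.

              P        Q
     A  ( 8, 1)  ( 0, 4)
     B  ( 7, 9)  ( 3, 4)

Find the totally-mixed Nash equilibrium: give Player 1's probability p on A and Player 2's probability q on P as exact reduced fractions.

(p,q) = (5/8, 3/4)

P1 indiff ⇒ q·8+(1-q)·0 = q·7+(1-q)·3 ⇒ q(1) = (1-q)(3) ⇒ q = 3/4
P2 indiff ⇒ p·1+(1-p)·9 = p·4+(1-p)·4 ⇒ p(-3) = (1-p)(-5) ⇒ p = 5/8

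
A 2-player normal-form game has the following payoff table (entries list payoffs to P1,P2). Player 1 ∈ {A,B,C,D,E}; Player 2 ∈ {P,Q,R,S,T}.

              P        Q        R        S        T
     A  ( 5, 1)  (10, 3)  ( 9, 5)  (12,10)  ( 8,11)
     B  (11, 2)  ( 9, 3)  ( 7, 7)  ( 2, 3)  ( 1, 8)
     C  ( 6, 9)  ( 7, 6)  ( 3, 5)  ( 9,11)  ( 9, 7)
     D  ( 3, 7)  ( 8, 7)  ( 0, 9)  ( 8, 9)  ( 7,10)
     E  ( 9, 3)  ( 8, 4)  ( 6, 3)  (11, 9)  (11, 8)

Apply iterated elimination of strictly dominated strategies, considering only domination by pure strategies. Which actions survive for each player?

P1 drop C (E beats it: P:9>6 Q:8>7 R:6>3 S:11>9 T:11>9)
P1 drop D (A beats it: P:5>3 Q:10>8 R:9>0 S:12>8 T:8>7)
P2 drop P (Q beats it: A:3>1 B:3>2 E:4>3)
P1 drop B (A beats it: Q:10>9 R:9>7 S:12>2 T:8>1)
P2 drop Q (S beats it: A:10>3 E:9>4)
P2 drop R (S beats it: A:10>5 E:9>3)
P1→{A,E} P2→{S,T}

Survivors P1:{A,E} P2:{S,T}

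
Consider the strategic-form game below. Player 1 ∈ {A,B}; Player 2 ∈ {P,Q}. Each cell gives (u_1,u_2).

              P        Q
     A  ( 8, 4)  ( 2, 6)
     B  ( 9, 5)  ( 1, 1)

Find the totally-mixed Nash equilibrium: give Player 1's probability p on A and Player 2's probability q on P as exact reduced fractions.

P1 indiff ⇒ q·8+(1-q)·2 = q·9+(1-q)·1 ⇒ q(-1) = (1-q)(-1) ⇒ q = 1/2
P2 indiff ⇒ p·4+(1-p)·5 = p·6+(1-p)·1 ⇒ p(-2) = (1-p)(-4) ⇒ p = 2/3

(p,q) = (2/3, 1/2)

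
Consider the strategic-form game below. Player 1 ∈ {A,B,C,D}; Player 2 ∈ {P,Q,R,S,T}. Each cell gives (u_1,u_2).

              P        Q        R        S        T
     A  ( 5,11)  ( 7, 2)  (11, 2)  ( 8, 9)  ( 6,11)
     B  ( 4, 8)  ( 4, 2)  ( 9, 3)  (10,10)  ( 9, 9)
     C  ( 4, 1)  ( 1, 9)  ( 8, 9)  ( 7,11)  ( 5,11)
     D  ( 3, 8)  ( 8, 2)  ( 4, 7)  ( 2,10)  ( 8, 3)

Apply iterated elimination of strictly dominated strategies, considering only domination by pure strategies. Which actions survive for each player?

P1 drop C (A beats it: P:5>4 Q:7>1 R:11>8 S:8>7 T:6>5)
P2 drop Q (P beats it: A:11>2 B:8>2 D:8>2)
P1 drop D (B beats it: P:4>3 R:9>4 S:10>2 T:9>8)
P2 drop R (P beats it: A:11>2 B:8>3)
P1→{A,B} P2→{P,S,T}

IESDS → P1:{A,B} P2:{P,S,T}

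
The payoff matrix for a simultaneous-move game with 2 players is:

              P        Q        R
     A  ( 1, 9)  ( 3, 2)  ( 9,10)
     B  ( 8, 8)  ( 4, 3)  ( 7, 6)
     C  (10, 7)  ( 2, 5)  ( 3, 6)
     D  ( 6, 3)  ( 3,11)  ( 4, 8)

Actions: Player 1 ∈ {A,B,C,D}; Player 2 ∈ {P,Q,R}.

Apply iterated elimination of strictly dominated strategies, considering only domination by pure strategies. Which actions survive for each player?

IESDS → P1:{A,B,C} P2:{P,R}

P1 drop D (B beats it: P:8>6 Q:4>3 R:7>4)
P2 drop Q (P beats it: A:9>2 B:8>3 C:7>5)
P1→{A,B,C} P2→{P,R}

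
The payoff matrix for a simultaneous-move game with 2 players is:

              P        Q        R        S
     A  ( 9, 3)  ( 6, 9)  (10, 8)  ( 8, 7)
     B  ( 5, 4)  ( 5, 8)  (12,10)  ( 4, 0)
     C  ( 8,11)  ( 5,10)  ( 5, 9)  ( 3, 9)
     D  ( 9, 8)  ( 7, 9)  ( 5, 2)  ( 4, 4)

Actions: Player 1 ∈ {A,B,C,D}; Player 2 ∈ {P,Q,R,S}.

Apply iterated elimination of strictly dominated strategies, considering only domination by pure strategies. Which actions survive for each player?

IESDS → P1:{A,B,D} P2:{Q,R}

P1 drop C (A beats it: P:9>8 Q:6>5 R:10>5 S:8>3)
P2 drop P (Q beats it: A:9>3 B:8>4 D:9>8)
P2 drop S (Q beats it: A:9>7 B:8>0 D:9>4)
P1→{A,B,D} P2→{Q,R}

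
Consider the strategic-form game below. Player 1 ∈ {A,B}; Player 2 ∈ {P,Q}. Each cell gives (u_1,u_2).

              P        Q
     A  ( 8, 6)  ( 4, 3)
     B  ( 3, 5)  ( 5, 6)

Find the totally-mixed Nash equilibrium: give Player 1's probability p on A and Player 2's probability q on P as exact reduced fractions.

P1 mixes 1/4 on A; P2 mixes 1/6 on P

P1 indiff ⇒ q·8+(1-q)·4 = q·3+(1-q)·5 ⇒ q(5) = (1-q)(1) ⇒ q = 1/6
P2 indiff ⇒ p·6+(1-p)·5 = p·3+(1-p)·6 ⇒ p(3) = (1-p)(1) ⇒ p = 1/4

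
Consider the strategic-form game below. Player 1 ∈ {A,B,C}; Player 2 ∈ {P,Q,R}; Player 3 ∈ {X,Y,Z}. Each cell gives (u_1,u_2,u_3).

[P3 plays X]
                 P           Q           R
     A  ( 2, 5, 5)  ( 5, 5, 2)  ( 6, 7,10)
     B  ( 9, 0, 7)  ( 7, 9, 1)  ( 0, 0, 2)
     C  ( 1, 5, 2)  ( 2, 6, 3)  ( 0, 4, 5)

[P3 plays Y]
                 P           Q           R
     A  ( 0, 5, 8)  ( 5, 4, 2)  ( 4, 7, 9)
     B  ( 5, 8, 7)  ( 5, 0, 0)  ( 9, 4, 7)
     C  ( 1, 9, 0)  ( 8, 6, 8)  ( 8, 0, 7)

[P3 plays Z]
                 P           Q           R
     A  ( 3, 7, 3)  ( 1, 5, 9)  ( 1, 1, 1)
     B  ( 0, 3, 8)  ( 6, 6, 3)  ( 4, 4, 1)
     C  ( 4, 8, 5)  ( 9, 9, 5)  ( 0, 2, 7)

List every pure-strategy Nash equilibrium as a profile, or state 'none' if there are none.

(A,P,X): not NE [P1→B gives 9>2; P2→R gives 7>5; P3→Y gives 8>5]
(A,P,Y): not NE [P1→B gives 5>0; P2→R gives 7>5]
(A,P,Z): not NE [P1→C gives 4>3; P3→Y gives 8>3]
(A,Q,X): not NE [P1→B gives 7>5; P2→R gives 7>5; P3→Z gives 9>2]
(A,Q,Y): not NE [P1→C gives 8>5; P2→R gives 7>4; P3→Z gives 9>2]
(A,Q,Z): not NE [P1→C gives 9>1; P2→P gives 7>5]
(A,R,X): NE
(A,R,Y): not NE [P1→B gives 9>4; P3→X gives 10>9]
(A,R,Z): not NE [P1→B gives 4>1; P2→P gives 7>1; P3→X gives 10>1]
(B,P,X): not NE [P2→Q gives 9>0; P3→Z gives 8>7]
(B,P,Y): not NE [P3→Z gives 8>7]
(B,P,Z): not NE [P1→C gives 4>0; P2→Q gives 6>3]
(B,Q,X): not NE [P3→Z gives 3>1]
(B,Q,Y): not NE [P1→C gives 8>5; P2→P gives 8>0; P3→Z gives 3>0]
(B,Q,Z): not NE [P1→C gives 9>6]
(B,R,X): not NE [P1→A gives 6>0; P2→Q gives 9>0; P3→Y gives 7>2]
(B,R,Y): not NE [P2→P gives 8>4]
(B,R,Z): not NE [P2→Q gives 6>4; P3→Y gives 7>1]
(C,P,X): not NE [P1→B gives 9>1; P2→Q gives 6>5; P3→Z gives 5>2]
(C,P,Y): not NE [P1→B gives 5>1; P3→Z gives 5>0]
(C,P,Z): not NE [P2→Q gives 9>8]
(C,Q,X): not NE [P1→B gives 7>2; P3→Y gives 8>3]
(C,Q,Y): not NE [P2→P gives 9>6]
(C,Q,Z): not NE [P3→Y gives 8>5]
(C,R,X): not NE [P1→A gives 6>0; P2→Q gives 6>4; P3→Z gives 7>5]
(C,R,Y): not NE [P1→B gives 9>8; P2→P gives 9>0]
(C,R,Z): not NE [P1→B gives 4>0; P2→Q gives 9>2]

Nash profiles: (A,R,X)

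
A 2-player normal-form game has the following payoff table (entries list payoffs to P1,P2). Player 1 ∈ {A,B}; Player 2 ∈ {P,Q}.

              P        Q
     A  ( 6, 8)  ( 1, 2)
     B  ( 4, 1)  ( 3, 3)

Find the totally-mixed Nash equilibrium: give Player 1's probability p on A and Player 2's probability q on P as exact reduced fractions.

P1 mixes 1/4 on A; P2 mixes 1/2 on P

P1 indiff ⇒ q·6+(1-q)·1 = q·4+(1-q)·3 ⇒ q(2) = (1-q)(2) ⇒ q = 1/2
P2 indiff ⇒ p·8+(1-p)·1 = p·2+(1-p)·3 ⇒ p(6) = (1-p)(2) ⇒ p = 1/4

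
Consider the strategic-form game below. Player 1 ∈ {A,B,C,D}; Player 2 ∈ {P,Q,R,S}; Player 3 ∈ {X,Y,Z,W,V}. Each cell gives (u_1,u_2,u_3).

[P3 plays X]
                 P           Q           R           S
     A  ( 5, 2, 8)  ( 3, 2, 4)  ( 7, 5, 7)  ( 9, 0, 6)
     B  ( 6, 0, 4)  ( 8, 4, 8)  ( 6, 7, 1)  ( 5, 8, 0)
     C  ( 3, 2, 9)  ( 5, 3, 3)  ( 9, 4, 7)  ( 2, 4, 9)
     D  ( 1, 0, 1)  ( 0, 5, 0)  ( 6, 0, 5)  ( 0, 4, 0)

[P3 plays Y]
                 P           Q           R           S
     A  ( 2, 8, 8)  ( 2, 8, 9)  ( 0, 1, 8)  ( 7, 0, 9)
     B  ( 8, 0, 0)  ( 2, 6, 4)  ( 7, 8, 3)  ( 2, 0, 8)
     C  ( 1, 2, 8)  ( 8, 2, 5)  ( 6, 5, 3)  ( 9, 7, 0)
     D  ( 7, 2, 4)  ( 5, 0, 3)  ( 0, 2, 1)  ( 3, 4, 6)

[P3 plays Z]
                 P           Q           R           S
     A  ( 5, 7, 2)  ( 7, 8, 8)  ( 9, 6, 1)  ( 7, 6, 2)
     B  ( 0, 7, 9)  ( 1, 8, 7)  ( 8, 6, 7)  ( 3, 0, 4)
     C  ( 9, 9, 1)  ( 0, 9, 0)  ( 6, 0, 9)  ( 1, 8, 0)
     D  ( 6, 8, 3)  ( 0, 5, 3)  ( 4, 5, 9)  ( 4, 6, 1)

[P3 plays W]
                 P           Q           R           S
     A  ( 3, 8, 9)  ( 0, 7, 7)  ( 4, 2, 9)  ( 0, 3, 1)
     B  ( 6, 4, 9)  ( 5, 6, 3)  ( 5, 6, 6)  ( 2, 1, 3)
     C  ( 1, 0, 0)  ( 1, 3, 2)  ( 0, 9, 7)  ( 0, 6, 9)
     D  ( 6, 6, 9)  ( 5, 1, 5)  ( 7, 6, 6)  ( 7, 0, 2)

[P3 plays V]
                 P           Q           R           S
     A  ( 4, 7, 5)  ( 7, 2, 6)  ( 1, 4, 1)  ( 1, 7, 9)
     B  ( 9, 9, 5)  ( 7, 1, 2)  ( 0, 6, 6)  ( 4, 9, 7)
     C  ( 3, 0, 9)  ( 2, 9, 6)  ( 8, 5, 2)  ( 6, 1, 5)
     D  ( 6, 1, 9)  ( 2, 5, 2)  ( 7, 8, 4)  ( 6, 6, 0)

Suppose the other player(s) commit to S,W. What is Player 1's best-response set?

P1 best: {D}

u_1(A vs S,W) = 0
u_1(B vs S,W) = 2
u_1(C vs S,W) = 0
u_1(D vs S,W) = 7
max payoff 7 at {D}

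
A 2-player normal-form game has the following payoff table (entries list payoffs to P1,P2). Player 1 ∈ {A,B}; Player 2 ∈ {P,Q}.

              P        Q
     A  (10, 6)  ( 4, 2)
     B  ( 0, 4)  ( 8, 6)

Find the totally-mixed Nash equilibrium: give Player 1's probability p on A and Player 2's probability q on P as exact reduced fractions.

P1 indiff ⇒ q·10+(1-q)·4 = q·0+(1-q)·8 ⇒ q(10) = (1-q)(4) ⇒ q = 2/7
P2 indiff ⇒ p·6+(1-p)·4 = p·2+(1-p)·6 ⇒ p(4) = (1-p)(2) ⇒ p = 1/3

(p,q) = (1/3, 2/7)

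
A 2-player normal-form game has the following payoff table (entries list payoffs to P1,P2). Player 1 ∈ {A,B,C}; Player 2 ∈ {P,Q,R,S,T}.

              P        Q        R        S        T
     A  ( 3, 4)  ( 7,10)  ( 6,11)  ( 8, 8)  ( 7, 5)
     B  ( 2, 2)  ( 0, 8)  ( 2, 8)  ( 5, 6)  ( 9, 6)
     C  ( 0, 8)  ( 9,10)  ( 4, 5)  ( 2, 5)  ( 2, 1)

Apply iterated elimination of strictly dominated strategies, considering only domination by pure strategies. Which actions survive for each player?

IESDS → P1:{A,C} P2:{Q,R}

P2 drop P (Q beats it: A:10>4 B:8>2 C:10>8)
P2 drop S (Q beats it: A:10>8 B:8>6 C:10>5)
P2 drop T (Q beats it: A:10>5 B:8>6 C:10>1)
P1 drop B (A beats it: Q:7>0 R:6>2)
P1→{A,C} P2→{Q,R}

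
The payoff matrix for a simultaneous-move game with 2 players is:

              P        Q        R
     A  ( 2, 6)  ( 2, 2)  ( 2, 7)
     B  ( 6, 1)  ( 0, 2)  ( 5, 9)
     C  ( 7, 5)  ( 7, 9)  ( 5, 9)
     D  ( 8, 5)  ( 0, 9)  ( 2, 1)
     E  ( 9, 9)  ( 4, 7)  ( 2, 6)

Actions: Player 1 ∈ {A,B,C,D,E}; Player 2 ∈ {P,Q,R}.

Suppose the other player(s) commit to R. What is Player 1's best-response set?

u_1(A vs R) = 2
u_1(B vs R) = 5
u_1(C vs R) = 5
u_1(D vs R) = 2
u_1(E vs R) = 2
max payoff 5 at {B,C}

P1 best: {B,C}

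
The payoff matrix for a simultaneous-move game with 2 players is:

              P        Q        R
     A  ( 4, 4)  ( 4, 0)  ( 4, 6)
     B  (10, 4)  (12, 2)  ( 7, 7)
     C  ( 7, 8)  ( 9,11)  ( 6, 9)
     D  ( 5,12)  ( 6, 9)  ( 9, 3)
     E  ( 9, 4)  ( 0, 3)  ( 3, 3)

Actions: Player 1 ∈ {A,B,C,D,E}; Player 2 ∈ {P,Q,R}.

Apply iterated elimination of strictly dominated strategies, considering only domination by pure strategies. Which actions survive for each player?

Survivors P1:{B,D} P2:{P,R}

P1 drop A (B beats it: P:10>4 Q:12>4 R:7>4)
P1 drop C (B beats it: P:10>7 Q:12>9 R:7>6)
P1 drop E (B beats it: P:10>9 Q:12>0 R:7>3)
P2 drop Q (P beats it: B:4>2 D:12>9)
P1→{B,D} P2→{P,R}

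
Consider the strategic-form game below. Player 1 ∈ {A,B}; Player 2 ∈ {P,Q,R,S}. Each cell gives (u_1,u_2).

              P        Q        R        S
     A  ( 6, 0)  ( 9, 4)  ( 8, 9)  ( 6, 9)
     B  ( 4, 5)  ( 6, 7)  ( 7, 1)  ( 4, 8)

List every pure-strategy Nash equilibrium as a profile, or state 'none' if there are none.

Nash profiles: (A,R), (A,S)

(A,P): not NE [P2→S gives 9>0]
(A,Q): not NE [P2→S gives 9>4]
(A,R): NE
(A,S): NE
(B,P): not NE [P1→A gives 6>4; P2→S gives 8>5]
(B,Q): not NE [P1→A gives 9>6; P2→S gives 8>7]
(B,R): not NE [P1→A gives 8>7; P2→S gives 8>1]
(B,S): not NE [P1→A gives 6>4]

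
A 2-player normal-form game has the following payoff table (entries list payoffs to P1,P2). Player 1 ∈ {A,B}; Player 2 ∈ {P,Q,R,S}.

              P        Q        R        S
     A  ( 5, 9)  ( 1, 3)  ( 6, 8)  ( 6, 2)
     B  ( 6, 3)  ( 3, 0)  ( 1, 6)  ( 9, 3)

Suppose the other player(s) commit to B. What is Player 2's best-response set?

P2 best: {R}

u_2(P vs B) = 3
u_2(Q vs B) = 0
u_2(R vs B) = 6
u_2(S vs B) = 3
max payoff 6 at {R}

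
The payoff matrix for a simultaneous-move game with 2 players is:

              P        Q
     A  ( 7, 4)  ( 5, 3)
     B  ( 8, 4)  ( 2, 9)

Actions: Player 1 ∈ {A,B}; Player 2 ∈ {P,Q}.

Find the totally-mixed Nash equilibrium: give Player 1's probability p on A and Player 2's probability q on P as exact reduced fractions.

P1 mixes 5/6 on A; P2 mixes 3/4 on P

P1 indiff ⇒ q·7+(1-q)·5 = q·8+(1-q)·2 ⇒ q(-1) = (1-q)(-3) ⇒ q = 3/4
P2 indiff ⇒ p·4+(1-p)·4 = p·3+(1-p)·9 ⇒ p(1) = (1-p)(5) ⇒ p = 5/6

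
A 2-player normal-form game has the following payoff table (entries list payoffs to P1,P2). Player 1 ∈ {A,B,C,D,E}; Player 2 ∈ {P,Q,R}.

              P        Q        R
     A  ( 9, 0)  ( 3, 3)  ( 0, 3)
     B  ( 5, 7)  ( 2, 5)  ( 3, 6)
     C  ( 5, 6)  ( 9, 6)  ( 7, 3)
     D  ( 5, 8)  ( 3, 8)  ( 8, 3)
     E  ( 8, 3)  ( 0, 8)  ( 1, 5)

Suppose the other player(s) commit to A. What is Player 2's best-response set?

u_2(P vs A) = 0
u_2(Q vs A) = 3
u_2(R vs A) = 3
max payoff 3 at {Q,R}

BR_2 = {Q,R}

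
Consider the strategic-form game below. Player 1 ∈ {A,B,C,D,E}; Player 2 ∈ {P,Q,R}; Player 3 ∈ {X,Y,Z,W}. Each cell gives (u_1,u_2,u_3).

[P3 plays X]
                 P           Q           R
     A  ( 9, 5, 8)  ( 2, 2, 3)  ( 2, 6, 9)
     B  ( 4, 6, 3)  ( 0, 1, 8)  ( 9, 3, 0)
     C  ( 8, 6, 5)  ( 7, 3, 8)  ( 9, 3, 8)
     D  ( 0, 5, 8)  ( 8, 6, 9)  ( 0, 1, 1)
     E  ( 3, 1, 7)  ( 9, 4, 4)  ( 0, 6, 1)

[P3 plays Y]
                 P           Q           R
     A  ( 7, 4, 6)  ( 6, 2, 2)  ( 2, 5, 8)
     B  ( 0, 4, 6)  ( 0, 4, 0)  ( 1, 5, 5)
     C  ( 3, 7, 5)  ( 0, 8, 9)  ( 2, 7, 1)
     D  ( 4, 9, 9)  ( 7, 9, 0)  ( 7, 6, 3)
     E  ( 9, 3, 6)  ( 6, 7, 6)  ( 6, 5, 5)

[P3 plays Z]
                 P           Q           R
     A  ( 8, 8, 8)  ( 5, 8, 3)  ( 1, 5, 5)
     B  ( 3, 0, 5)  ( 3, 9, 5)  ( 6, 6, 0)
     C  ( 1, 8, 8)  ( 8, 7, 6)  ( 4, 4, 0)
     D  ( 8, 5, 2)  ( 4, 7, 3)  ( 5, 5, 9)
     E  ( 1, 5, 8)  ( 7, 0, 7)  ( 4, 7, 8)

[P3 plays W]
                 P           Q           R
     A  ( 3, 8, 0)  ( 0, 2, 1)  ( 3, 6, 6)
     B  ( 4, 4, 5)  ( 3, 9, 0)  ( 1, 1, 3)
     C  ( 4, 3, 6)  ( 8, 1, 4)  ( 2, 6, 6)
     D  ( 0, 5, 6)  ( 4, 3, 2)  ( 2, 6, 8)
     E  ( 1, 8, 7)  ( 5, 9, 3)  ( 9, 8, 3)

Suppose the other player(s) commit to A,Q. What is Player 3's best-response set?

u_3(X vs A,Q) = 3
u_3(Y vs A,Q) = 2
u_3(Z vs A,Q) = 3
u_3(W vs A,Q) = 1
max payoff 3 at {X,Z}

argmax u_3 = {X,Z}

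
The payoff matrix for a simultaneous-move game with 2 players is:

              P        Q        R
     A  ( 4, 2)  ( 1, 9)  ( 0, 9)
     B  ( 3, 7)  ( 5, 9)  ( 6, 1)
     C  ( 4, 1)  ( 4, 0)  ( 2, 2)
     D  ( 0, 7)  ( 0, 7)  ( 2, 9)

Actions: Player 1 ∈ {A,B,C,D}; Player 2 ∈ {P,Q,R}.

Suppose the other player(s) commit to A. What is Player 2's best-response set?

P2 best: {Q,R}

u_2(P vs A) = 2
u_2(Q vs A) = 9
u_2(R vs A) = 9
max payoff 9 at {Q,R}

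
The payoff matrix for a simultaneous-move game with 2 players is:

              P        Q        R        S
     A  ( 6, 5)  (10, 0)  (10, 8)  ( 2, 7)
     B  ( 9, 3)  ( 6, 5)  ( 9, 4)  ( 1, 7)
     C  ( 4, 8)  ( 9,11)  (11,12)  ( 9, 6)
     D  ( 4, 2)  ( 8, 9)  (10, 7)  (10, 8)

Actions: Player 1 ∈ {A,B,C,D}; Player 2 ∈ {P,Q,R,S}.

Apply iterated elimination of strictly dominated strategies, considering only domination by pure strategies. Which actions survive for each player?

P2 drop P (R beats it: A:8>5 B:4>3 C:12>8 D:7>2)
P1 drop B (A beats it: Q:10>6 R:10>9 S:2>1)
P1→{A,C,D} P2→{Q,R,S}

IESDS → P1:{A,C,D} P2:{Q,R,S}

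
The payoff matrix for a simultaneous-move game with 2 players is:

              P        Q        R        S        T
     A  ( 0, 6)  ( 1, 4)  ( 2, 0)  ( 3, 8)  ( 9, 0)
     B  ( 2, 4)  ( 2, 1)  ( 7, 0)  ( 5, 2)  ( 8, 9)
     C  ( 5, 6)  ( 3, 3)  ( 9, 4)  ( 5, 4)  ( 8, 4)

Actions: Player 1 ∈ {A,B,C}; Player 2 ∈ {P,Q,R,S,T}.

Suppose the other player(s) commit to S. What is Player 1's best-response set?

u_1(A vs S) = 3
u_1(B vs S) = 5
u_1(C vs S) = 5
max payoff 5 at {B,C}

BR_1 = {B,C}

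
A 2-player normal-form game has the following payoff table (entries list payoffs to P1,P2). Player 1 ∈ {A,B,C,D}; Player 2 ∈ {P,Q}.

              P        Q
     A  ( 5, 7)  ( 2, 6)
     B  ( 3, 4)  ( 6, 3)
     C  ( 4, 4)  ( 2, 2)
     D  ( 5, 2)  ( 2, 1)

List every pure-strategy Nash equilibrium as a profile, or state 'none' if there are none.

(A,P): NE
(A,Q): not NE [P1→B gives 6>2; P2→P gives 7>6]
(B,P): not NE [P1→D gives 5>3]
(B,Q): not NE [P2→P gives 4>3]
(C,P): not NE [P1→D gives 5>4]
(C,Q): not NE [P1→B gives 6>2; P2→P gives 4>2]
(D,P): NE
(D,Q): not NE [P1→B gives 6>2; P2→P gives 2>1]

PSNE = {(A,P), (D,P)}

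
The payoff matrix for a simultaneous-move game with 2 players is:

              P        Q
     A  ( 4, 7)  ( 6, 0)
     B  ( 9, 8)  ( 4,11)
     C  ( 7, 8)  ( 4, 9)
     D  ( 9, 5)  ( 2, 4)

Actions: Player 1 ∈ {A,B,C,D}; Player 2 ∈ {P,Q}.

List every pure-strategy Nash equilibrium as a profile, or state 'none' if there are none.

(A,P): not NE [P1→D gives 9>4]
(A,Q): not NE [P2→P gives 7>0]
(B,P): not NE [P2→Q gives 11>8]
(B,Q): not NE [P1→A gives 6>4]
(C,P): not NE [P1→D gives 9>7; P2→Q gives 9>8]
(C,Q): not NE [P1→A gives 6>4]
(D,P): NE
(D,Q): not NE [P1→A gives 6>2; P2→P gives 5>4]

NE set: (D,P)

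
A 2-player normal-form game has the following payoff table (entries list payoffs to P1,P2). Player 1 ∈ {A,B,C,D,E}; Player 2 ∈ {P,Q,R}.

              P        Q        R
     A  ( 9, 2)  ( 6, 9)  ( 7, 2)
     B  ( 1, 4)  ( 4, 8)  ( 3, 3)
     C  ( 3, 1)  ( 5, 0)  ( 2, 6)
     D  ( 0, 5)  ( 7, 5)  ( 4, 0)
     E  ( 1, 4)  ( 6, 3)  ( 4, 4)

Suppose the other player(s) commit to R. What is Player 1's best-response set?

u_1(A vs R) = 7
u_1(B vs R) = 3
u_1(C vs R) = 2
u_1(D vs R) = 4
u_1(E vs R) = 4
max payoff 7 at {A}

P1 best: {A}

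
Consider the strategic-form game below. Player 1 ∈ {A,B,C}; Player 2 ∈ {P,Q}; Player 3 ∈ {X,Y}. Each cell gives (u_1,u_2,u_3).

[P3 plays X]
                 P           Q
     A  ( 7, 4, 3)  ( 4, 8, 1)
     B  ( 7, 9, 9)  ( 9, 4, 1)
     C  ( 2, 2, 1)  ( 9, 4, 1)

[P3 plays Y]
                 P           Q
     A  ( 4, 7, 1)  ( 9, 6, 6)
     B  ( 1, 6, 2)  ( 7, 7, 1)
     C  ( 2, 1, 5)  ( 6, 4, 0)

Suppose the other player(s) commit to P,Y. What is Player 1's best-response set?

argmax u_1 = {A}

u_1(A vs P,Y) = 4
u_1(B vs P,Y) = 1
u_1(C vs P,Y) = 2
max payoff 4 at {A}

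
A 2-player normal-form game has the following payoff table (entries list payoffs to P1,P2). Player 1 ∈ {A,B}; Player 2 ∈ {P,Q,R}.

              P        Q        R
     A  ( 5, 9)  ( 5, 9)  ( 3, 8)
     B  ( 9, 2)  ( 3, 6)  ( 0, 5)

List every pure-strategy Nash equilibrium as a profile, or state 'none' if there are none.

NE set: (A,Q)

(A,P): not NE [P1→B gives 9>5]
(A,Q): NE
(A,R): not NE [P2→Q gives 9>8]
(B,P): not NE [P2→Q gives 6>2]
(B,Q): not NE [P1→A gives 5>3]
(B,R): not NE [P1→A gives 3>0; P2→Q gives 6>5]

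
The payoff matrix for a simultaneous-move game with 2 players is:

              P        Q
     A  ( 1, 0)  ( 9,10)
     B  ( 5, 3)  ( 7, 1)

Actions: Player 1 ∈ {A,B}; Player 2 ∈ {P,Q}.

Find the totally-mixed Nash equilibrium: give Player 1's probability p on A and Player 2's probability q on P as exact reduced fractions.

p=1/6, q=1/3

P1 indiff ⇒ q·1+(1-q)·9 = q·5+(1-q)·7 ⇒ q(-4) = (1-q)(-2) ⇒ q = 1/3
P2 indiff ⇒ p·0+(1-p)·3 = p·10+(1-p)·1 ⇒ p(-10) = (1-p)(-2) ⇒ p = 1/6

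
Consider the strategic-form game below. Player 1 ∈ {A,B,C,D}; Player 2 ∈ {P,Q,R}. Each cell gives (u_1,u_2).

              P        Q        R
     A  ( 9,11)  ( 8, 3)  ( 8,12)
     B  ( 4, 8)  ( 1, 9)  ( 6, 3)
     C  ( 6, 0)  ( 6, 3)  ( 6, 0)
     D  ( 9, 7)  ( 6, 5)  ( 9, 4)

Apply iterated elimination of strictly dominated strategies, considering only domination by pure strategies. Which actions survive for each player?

P1 drop B (A beats it: P:9>4 Q:8>1 R:8>6)
P1 drop C (A beats it: P:9>6 Q:8>6 R:8>6)
P2 drop Q (P beats it: A:11>3 D:7>5)
P1→{A,D} P2→{P,R}

IESDS → P1:{A,D} P2:{P,R}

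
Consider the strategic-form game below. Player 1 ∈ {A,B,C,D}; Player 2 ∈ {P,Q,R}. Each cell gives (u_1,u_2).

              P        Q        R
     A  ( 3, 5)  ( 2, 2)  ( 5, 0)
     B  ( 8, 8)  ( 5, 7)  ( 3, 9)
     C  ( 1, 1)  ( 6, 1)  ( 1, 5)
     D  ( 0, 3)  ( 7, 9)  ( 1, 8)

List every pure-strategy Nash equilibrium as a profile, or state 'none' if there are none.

(A,P): not NE [P1→B gives 8>3]
(A,Q): not NE [P1→D gives 7>2; P2→P gives 5>2]
(A,R): not NE [P2→P gives 5>0]
(B,P): not NE [P2→R gives 9>8]
(B,Q): not NE [P1→D gives 7>5; P2→R gives 9>7]
(B,R): not NE [P1→A gives 5>3]
(C,P): not NE [P1→B gives 8>1; P2→R gives 5>1]
(C,Q): not NE [P1→D gives 7>6; P2→R gives 5>1]
(C,R): not NE [P1→A gives 5>1]
(D,P): not NE [P1→B gives 8>0; P2→Q gives 9>3]
(D,Q): NE
(D,R): not NE [P1→A gives 5>1; P2→Q gives 9>8]

NE set: (D,Q)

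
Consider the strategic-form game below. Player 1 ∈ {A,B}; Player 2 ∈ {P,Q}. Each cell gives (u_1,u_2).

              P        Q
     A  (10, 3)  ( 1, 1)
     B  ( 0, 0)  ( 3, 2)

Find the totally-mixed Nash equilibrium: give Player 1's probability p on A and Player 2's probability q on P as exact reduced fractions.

p=1/2, q=1/6

P1 indiff ⇒ q·10+(1-q)·1 = q·0+(1-q)·3 ⇒ q(10) = (1-q)(2) ⇒ q = 1/6
P2 indiff ⇒ p·3+(1-p)·0 = p·1+(1-p)·2 ⇒ p(2) = (1-p)(2) ⇒ p = 1/2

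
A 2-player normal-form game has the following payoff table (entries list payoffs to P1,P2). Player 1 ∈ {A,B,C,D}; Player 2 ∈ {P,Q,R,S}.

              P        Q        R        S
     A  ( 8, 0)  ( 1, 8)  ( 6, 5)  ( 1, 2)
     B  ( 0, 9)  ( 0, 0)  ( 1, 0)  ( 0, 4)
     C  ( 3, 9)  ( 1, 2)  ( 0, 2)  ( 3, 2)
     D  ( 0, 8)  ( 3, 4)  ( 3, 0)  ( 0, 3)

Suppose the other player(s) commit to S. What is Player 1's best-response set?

u_1(A vs S) = 1
u_1(B vs S) = 0
u_1(C vs S) = 3
u_1(D vs S) = 0
max payoff 3 at {C}

argmax u_1 = {C}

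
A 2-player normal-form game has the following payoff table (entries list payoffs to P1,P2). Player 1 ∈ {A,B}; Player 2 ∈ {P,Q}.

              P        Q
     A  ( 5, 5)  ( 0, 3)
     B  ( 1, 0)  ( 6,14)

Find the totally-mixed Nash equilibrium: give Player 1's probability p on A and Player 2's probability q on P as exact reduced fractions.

p=7/8, q=3/5

P1 indiff ⇒ q·5+(1-q)·0 = q·1+(1-q)·6 ⇒ q(4) = (1-q)(6) ⇒ q = 3/5
P2 indiff ⇒ p·5+(1-p)·0 = p·3+(1-p)·14 ⇒ p(2) = (1-p)(14) ⇒ p = 7/8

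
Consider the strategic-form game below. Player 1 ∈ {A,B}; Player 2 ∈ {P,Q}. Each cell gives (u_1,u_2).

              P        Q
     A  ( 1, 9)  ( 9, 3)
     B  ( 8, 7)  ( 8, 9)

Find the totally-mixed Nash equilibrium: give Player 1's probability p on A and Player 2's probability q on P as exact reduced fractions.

P1 indiff ⇒ q·1+(1-q)·9 = q·8+(1-q)·8 ⇒ q(-7) = (1-q)(-1) ⇒ q = 1/8
P2 indiff ⇒ p·9+(1-p)·7 = p·3+(1-p)·9 ⇒ p(6) = (1-p)(2) ⇒ p = 1/4

p=1/4, q=1/8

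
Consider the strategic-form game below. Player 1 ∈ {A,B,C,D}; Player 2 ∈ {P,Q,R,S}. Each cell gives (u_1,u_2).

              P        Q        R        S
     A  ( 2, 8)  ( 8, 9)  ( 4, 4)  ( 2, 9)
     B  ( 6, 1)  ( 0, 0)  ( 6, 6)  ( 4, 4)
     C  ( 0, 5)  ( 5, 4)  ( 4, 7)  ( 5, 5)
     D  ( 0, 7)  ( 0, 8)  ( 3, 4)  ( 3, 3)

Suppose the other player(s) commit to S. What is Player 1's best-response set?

argmax u_1 = {C}

u_1(A vs S) = 2
u_1(B vs S) = 4
u_1(C vs S) = 5
u_1(D vs S) = 3
max payoff 5 at {C}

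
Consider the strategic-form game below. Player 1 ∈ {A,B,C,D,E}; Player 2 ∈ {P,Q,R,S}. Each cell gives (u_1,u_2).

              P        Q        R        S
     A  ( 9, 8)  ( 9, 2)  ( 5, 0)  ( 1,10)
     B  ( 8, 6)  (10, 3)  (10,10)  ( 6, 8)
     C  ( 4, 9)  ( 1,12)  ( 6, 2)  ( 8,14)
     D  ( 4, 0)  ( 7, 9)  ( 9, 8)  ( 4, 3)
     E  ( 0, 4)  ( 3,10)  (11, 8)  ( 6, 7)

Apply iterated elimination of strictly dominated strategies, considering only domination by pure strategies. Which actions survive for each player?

Remaining: P1:{B,C,E} P2:{Q,R,S}

P1 drop D (B beats it: P:8>4 Q:10>7 R:10>9 S:6>4)
P2 drop P (S beats it: A:10>8 B:8>6 C:14>9 E:7>4)
P1 drop A (B beats it: Q:10>9 R:10>5 S:6>1)
P1→{B,C,E} P2→{Q,R,S}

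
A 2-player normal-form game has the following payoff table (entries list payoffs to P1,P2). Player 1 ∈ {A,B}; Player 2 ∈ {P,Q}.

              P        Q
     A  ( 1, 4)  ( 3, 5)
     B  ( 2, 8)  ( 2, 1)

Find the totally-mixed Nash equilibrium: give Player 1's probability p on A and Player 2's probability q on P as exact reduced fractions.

P1 indiff ⇒ q·1+(1-q)·3 = q·2+(1-q)·2 ⇒ q(-1) = (1-q)(-1) ⇒ q = 1/2
P2 indiff ⇒ p·4+(1-p)·8 = p·5+(1-p)·1 ⇒ p(-1) = (1-p)(-7) ⇒ p = 7/8

(p,q) = (7/8, 1/2)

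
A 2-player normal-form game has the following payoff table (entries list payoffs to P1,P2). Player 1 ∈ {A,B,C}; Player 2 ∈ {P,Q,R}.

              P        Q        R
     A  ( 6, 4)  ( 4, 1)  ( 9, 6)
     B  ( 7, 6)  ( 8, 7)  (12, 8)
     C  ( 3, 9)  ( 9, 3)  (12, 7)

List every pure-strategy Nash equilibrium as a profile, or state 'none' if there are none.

Nash profiles: (B,R)

(A,P): not NE [P1→B gives 7>6; P2→R gives 6>4]
(A,Q): not NE [P1→C gives 9>4; P2→R gives 6>1]
(A,R): not NE [P1→C gives 12>9]
(B,P): not NE [P2→R gives 8>6]
(B,Q): not NE [P1→C gives 9>8; P2→R gives 8>7]
(B,R): NE
(C,P): not NE [P1→B gives 7>3]
(C,Q): not NE [P2→P gives 9>3]
(C,R): not NE [P2→P gives 9>7]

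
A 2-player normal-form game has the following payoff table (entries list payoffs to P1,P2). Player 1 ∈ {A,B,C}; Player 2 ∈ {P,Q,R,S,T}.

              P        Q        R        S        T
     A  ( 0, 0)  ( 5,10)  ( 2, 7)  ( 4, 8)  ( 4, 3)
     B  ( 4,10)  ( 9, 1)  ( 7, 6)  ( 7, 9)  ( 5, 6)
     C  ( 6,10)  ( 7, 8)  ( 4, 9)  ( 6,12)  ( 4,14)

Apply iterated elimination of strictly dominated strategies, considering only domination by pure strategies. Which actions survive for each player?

P1 drop A (B beats it: P:4>0 Q:9>5 R:7>2 S:7>4 T:5>4)
P2 drop Q (P beats it: B:10>1 C:10>8)
P2 drop R (P beats it: B:10>6 C:10>9)
P1→{B,C} P2→{P,S,T}

Survivors P1:{B,C} P2:{P,S,T}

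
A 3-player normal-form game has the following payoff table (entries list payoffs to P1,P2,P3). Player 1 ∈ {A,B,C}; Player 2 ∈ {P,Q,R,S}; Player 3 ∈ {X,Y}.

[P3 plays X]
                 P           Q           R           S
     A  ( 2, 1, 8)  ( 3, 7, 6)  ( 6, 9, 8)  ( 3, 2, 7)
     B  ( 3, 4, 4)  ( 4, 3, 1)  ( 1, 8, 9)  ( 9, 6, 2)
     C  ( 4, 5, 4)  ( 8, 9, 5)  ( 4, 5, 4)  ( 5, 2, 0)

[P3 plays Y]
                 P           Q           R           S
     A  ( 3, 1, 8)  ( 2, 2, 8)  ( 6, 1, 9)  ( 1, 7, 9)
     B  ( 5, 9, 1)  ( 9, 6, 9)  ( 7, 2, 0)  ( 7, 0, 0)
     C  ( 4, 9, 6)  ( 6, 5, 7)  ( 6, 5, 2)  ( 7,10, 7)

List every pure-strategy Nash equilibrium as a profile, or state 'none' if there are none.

NE set: (C,S,Y)

(A,P,X): not NE [P1→C gives 4>2; P2→R gives 9>1]
(A,P,Y): not NE [P1→B gives 5>3; P2→S gives 7>1]
(A,Q,X): not NE [P1→C gives 8>3; P2→R gives 9>7; P3→Y gives 8>6]
(A,Q,Y): not NE [P1→B gives 9>2; P2→S gives 7>2]
(A,R,X): not NE [P3→Y gives 9>8]
(A,R,Y): not NE [P1→B gives 7>6; P2→S gives 7>1]
(A,S,X): not NE [P1→B gives 9>3; P2→R gives 9>2; P3→Y gives 9>7]
(A,S,Y): not NE [P1→C gives 7>1]
(B,P,X): not NE [P1→C gives 4>3; P2→R gives 8>4]
(B,P,Y): not NE [P3→X gives 4>1]
(B,Q,X): not NE [P1→C gives 8>4; P2→R gives 8>3; P3→Y gives 9>1]
(B,Q,Y): not NE [P2→P gives 9>6]
(B,R,X): not NE [P1→A gives 6>1]
(B,R,Y): not NE [P2→P gives 9>2; P3→X gives 9>0]
(B,S,X): not NE [P2→R gives 8>6]
(B,S,Y): not NE [P2→P gives 9>0; P3→X gives 2>0]
(C,P,X): not NE [P2→Q gives 9>5; P3→Y gives 6>4]
(C,P,Y): not NE [P1→B gives 5>4; P2→S gives 10>9]
(C,Q,X): not NE [P3→Y gives 7>5]
(C,Q,Y): not NE [P1→B gives 9>6; P2→S gives 10>5]
(C,R,X): not NE [P1→A gives 6>4; P2→Q gives 9>5]
(C,R,Y): not NE [P1→B gives 7>6; P2→S gives 10>5; P3→X gives 4>2]
(C,S,X): not NE [P1→B gives 9>5; P2→Q gives 9>2; P3→Y gives 7>0]
(C,S,Y): NE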